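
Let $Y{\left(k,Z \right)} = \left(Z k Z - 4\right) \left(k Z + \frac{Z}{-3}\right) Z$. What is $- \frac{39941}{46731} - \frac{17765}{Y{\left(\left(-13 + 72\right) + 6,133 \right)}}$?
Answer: $- \frac{8294409626253949}{9704465339349354} \approx -0.8547$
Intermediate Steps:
$Y{\left(k,Z \right)} = Z \left(-4 + k Z^{2}\right) \left(- \frac{Z}{3} + Z k\right)$ ($Y{\left(k,Z \right)} = \left(k Z^{2} - 4\right) \left(Z k + Z \left(- \frac{1}{3}\right)\right) Z = \left(-4 + k Z^{2}\right) \left(Z k - \frac{Z}{3}\right) Z = \left(-4 + k Z^{2}\right) \left(- \frac{Z}{3} + Z k\right) Z = Z \left(-4 + k Z^{2}\right) \left(- \frac{Z}{3} + Z k\right)$)
$- \frac{39941}{46731} - \frac{17765}{Y{\left(\left(-13 + 72\right) + 6,133 \right)}} = - \frac{39941}{46731} - \frac{17765}{\frac{1}{3} \cdot 133^{2} \left(4 - 12 \left(\left(-13 + 72\right) + 6\right) - \left(\left(-13 + 72\right) + 6\right) 133^{2} + 3 \cdot 133^{2} \left(\left(-13 + 72\right) + 6\right)^{2}\right)} = \left(-39941\right) \frac{1}{46731} - \frac{17765}{\frac{1}{3} \cdot 17689 \left(4 - 12 \left(59 + 6\right) - \left(59 + 6\right) 17689 + 3 \cdot 17689 \left(59 + 6\right)^{2}\right)} = - \frac{39941}{46731} - \frac{17765}{\frac{1}{3} \cdot 17689 \left(4 - 780 - 65 \cdot 17689 + 3 \cdot 17689 \cdot 65^{2}\right)} = - \frac{39941}{46731} - \frac{17765}{\frac{1}{3} \cdot 17689 \left(4 - 780 - 1149785 + 3 \cdot 17689 \cdot 4225\right)} = - \frac{39941}{46731} - \frac{17765}{\frac{1}{3} \cdot 17689 \left(4 - 780 - 1149785 + 224208075\right)} = - \frac{39941}{46731} - \frac{17765}{\frac{1}{3} \cdot 17689 \cdot 223057514} = - \frac{39941}{46731} - \frac{17765}{\frac{3945664365146}{3}} = - \frac{39941}{46731} - \frac{2805}{207666545534} = - \frac{8294409626253949}{9704465339349354}$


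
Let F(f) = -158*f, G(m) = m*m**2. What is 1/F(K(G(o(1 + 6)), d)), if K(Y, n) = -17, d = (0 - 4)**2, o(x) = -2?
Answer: 1/2686 ≈ 0.00037230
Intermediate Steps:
G(m) = m**3
d = 16 (d = (-4)**2 = 16)
1/F(K(G(o(1 + 6)), d)) = 1/(-158*(-17)) = 1/2686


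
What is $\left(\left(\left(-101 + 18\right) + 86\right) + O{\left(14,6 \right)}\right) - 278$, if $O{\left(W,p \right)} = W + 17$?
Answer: $-244$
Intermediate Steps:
$O{\left(W,p \right)} = 17 + W$
$\left(\left(\left(-101 + 18\right) + 86\right) + O{\left(14,6 \right)}\right) - 278 = \left(\left(\left(-101 + 18\right) + 86\right) + \left(17 + 14\right)\right) - 278 = \left(\left(-83 + 86\right) + 31\right) - 278 = \left(3 + 31\right) - 278 = 34 - 278 = -244$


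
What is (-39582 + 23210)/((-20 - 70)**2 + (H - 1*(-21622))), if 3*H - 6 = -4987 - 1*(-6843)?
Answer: -12279/22757 ≈ -0.53957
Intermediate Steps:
H = 1862/3 (H = 2 + (-4987 - 1*(-6843))/3 = 2 + (-4987 + 6843)/3 = 2 + (1/3)*1856 = 2 + 1856/3 = 1862/3 ≈ 620.67)
(-39582 + 23210)/((-20 - 70)**2 + (H - 1*(-21622))) = (-39582 + 23210)/((-20 - 70)**2 + (1862/3 - 1*(-21622))) = -16372/((-90)**2 + (1862/3 + 21622)) = -16372/(8100 + 66728/3) = -16372/91028/3 = -16372*3/91028 = -12279/22757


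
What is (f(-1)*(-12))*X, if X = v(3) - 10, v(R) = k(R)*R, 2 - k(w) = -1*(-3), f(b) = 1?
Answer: 156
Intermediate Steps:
k(w) = -1 (k(w) = 2 - (-1)*(-3) = 2 - 1*3 = 2 - 3 = -1)
v(R) = -R
X = -13 (X = -1*3 - 10 = -3 - 10 = -13)
(f(-1)*(-12))*X = (1*(-12))*(-13) = -12*(-13) = 156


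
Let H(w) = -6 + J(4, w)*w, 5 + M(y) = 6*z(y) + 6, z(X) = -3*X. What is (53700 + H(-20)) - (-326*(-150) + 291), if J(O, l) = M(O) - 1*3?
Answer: 5983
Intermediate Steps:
M(y) = 1 - 18*y (M(y) = -5 + (6*(-3*y) + 6) = -5 + (-18*y + 6) = -5 + (6 - 18*y) = 1 - 18*y)
J(O, l) = -2 - 18*O (J(O, l) = (1 - 18*O) - 1*3 = (1 - 18*O) - 3 = -2 - 18*O)
H(w) = -6 - 74*w (H(w) = -6 + (-2 - 18*4)*w = -6 + (-2 - 72)*w = -6 - 74*w)
(53700 + H(-20)) - (-326*(-150) + 291) = (53700 + (-6 - 74*(-20))) - (-326*(-150) + 291) = (53700 + (-6 + 1480)) - (48900 + 291) = (53700 + 1474) - 1*49191 = 55174 - 49191 = 5983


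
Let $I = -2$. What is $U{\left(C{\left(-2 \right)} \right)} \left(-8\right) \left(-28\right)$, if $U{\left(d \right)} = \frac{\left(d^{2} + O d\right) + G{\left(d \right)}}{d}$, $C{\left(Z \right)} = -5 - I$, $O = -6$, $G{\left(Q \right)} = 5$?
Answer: $- \frac{7168}{3} \approx -2389.3$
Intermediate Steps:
$C{\left(Z \right)} = -3$ ($C{\left(Z \right)} = -5 - -2 = -5 + 2 = -3$)
$U{\left(d \right)} = \frac{5 + d^{2} - 6 d}{d}$ ($U{\left(d \right)} = \frac{\left(d^{2} - 6 d\right) + 5}{d} = \frac{5 + d^{2} - 6 d}{d}$)
$U{\left(C{\left(-2 \right)} \right)} \left(-8\right) \left(-28\right) = \left(-6 - 3 + \frac{5}{-3}\right) \left(-8\right) \left(-28\right) = \left(-6 - 3 + 5 \left(- \frac{1}{3}\right)\right) \left(-8\right) \left(-28\right) = \left(-6 - 3 - \frac{5}{3}\right) \left(-8\right) \left(-28\right) = \left(- \frac{32}{3}\right) \left(-8\right) \left(-28\right) = \frac{256}{3} \left(-28\right) = - \frac{7168}{3}$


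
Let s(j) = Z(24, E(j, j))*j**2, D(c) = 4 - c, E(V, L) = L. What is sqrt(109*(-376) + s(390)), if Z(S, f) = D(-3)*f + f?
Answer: 2*sqrt(118627754) ≈ 21783.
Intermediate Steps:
Z(S, f) = 8*f (Z(S, f) = (4 - 1*(-3))*f + f = (4 + 3)*f + f = 7*f + f = 8*f)
s(j) = 8*j**3 (s(j) = (8*j)*j**2 = 8*j**3)
sqrt(109*(-376) + s(390)) = sqrt(109*(-376) + 8*390**3) = sqrt(-40984 + 8*59319000) = sqrt(-40984 + 474552000) = sqrt(474511016) = 2*sqrt(118627754)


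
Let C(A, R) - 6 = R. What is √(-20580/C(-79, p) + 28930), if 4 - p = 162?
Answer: √41970430/38 ≈ 170.49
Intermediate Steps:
p = -158 (p = 4 - 1*162 = 4 - 162 = -158)
C(A, R) = 6 + R
√(-20580/C(-79, p) + 28930) = √(-20580/(6 - 158) + 28930) = √(-20580/(-152) + 28930) = √(-20580*(-1/152) + 28930) = √(5145/38 + 28930) = √(1104485/38) = √41970430/38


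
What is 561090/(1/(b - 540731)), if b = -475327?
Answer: -570099983220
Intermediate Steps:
561090/(1/(b - 540731)) = 561090/(1/(-475327 - 540731)) = 561090/(1/(-1016058)) = 561090/(-1/1016058) = 561090*(-1016058) = -570099983220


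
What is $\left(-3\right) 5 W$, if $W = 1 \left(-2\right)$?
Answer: $30$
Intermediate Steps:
$W = -2$
$\left(-3\right) 5 W = \left(-3\right) 5 \left(-2\right) = \left(-15\right) \left(-2\right) = 30$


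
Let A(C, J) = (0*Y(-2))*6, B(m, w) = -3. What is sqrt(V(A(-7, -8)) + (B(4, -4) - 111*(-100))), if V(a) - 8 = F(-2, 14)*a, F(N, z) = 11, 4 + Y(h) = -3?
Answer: sqrt(11105) ≈ 105.38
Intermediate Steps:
Y(h) = -7 (Y(h) = -4 - 3 = -7)
A(C, J) = 0 (A(C, J) = (0*(-7))*6 = 0*6 = 0)
V(a) = 8 + 11*a
sqrt(V(A(-7, -8)) + (B(4, -4) - 111*(-100))) = sqrt((8 + 11*0) + (-3 - 111*(-100))) = sqrt((8 + 0) + (-3 + 11100)) = sqrt(8 + 11097) = sqrt(11105)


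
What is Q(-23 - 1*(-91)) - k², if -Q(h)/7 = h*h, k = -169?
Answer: -60929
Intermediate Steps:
Q(h) = -7*h² (Q(h) = -7*h*h = -7*h²)
Q(-23 - 1*(-91)) - k² = -7*(-23 - 1*(-91))² - 1*(-169)² = -7*(-23 + 91)² - 1*28561 = -7*68² - 28561 = -7*4624 - 28561 = -32368 - 28561 = -60929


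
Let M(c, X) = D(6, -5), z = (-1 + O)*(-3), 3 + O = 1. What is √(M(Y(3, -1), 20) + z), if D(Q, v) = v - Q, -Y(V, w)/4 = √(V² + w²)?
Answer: I*√2 ≈ 1.4142*I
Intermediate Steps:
O = -2 (O = -3 + 1 = -2)
z = 9 (z = (-1 - 2)*(-3) = -3*(-3) = 9)
Y(V, w) = -4*√(V² + w²)
M(c, X) = -11 (M(c, X) = -5 - 1*6 = -5 - 6 = -11)
√(M(Y(3, -1), 20) + z) = √(-11 + 9) = √(-2) = I*√2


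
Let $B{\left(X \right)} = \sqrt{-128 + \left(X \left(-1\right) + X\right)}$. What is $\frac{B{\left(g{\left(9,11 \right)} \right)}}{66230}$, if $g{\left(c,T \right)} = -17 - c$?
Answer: $\frac{4 i \sqrt{2}}{33115} \approx 0.00017082 i$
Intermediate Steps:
$B{\left(X \right)} = 8 i \sqrt{2}$ ($B{\left(X \right)} = \sqrt{-128 + \left(- X + X\right)} = \sqrt{-128 + 0} = \sqrt{-128} = 8 i \sqrt{2}$)
$\frac{B{\left(g{\left(9,11 \right)} \right)}}{66230} = \frac{8 i \sqrt{2}}{66230} = 8 i \sqrt{2} \cdot \frac{1}{66230} = \frac{4 i \sqrt{2}}{33115}$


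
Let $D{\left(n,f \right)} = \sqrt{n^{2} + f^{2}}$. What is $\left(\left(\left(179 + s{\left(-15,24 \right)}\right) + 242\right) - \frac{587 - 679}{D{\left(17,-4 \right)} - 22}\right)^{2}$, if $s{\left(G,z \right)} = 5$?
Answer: $\frac{5512674420}{32041} - \frac{13658320 \sqrt{305}}{32041} \approx 1.6461 \cdot 10^{5}$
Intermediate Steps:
$D{\left(n,f \right)} = \sqrt{f^{2} + n^{2}}$
$\left(\left(\left(179 + s{\left(-15,24 \right)}\right) + 242\right) - \frac{587 - 679}{D{\left(17,-4 \right)} - 22}\right)^{2} = \left(\left(\left(179 + 5\right) + 242\right) - \frac{587 - 679}{\sqrt{\left(-4\right)^{2} + 17^{2}} - 22}\right)^{2} = \left(\left(184 + 242\right) - - \frac{92}{\sqrt{16 + 289} - 22}\right)^{2} = \left(426 - - \frac{92}{\sqrt{305} - 22}\right)^{2} = \left(426 - - \frac{92}{-22 + \sqrt{305}}\right)^{2} = \left(426 + \frac{92}{-22 + \sqrt{305}}\right)^{2}$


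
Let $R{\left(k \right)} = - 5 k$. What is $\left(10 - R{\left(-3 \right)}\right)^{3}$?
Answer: $-125$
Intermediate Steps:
$\left(10 - R{\left(-3 \right)}\right)^{3} = \left(10 - \left(-5\right) \left(-3\right)\right)^{3} = \left(10 - 15\right)^{3} = \left(-5\right)^{3} = -125$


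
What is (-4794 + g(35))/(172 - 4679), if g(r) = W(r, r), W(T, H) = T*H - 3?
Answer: 3572/4507 ≈ 0.79255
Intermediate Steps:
W(T, H) = -3 + H*T (W(T, H) = H*T - 3 = -3 + H*T)
g(r) = -3 + r² (g(r) = -3 + r*r = -3 + r²)
(-4794 + g(35))/(172 - 4679) = (-4794 + (-3 + 35²))/(172 - 4679) = (-4794 + (-3 + 1225))/(-4507) = (-4794 + 1222)*(-1/4507) = -3572*(-1/4507) = 3572/4507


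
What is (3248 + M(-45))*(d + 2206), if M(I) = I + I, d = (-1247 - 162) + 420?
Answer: 3843286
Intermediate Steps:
d = -989 (d = -1409 + 420 = -989)
M(I) = 2*I
(3248 + M(-45))*(d + 2206) = (3248 + 2*(-45))*(-989 + 2206) = (3248 - 90)*1217 = 3158*1217 = 3843286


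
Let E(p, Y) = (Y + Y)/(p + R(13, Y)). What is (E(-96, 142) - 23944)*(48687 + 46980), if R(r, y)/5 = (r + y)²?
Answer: -21149575343028/9233 ≈ -2.2907e+9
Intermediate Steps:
R(r, y) = 5*(r + y)²
E(p, Y) = 2*Y/(p + 5*(13 + Y)²) (E(p, Y) = (Y + Y)/(p + 5*(13 + Y)²) = (2*Y)/(p + 5*(13 + Y)²) = 2*Y/(p + 5*(13 + Y)²))
(E(-96, 142) - 23944)*(48687 + 46980) = (2*142/(-96 + 5*(13 + 142)²) - 23944)*(48687 + 46980) = (2*142/(-96 + 5*155²) - 23944)*95667 = (2*142/(-96 + 5*24025) - 23944)*95667 = (2*142/(-96 + 120125) - 23944)*95667 = (2*142/120029 - 23944)*95667 = (2*142*(1/120029) - 23944)*95667 = (284/120029 - 23944)*95667 = -2873974092/120029*95667 = -21149575343028/9233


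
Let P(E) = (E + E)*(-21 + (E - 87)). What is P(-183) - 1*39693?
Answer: 66813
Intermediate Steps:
P(E) = 2*E*(-108 + E) (P(E) = (2*E)*(-21 + (-87 + E)) = (2*E)*(-108 + E) = 2*E*(-108 + E))
P(-183) - 1*39693 = 2*(-183)*(-108 - 183) - 1*39693 = 2*(-183)*(-291) - 39693 = 106506 - 39693 = 66813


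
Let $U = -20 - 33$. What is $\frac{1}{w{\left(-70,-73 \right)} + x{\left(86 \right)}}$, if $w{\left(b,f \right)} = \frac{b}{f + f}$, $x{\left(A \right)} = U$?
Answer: $- \frac{73}{3834} \approx -0.01904$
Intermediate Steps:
$U = -53$ ($U = -20 - 33 = -53$)
$x{\left(A \right)} = -53$
$w{\left(b,f \right)} = \frac{b}{2 f}$
$\frac{1}{w{\left(-70,-73 \right)} + x{\left(86 \right)}} = \frac{1}{\frac{1}{2} \left(-70\right) \frac{1}{-73} - 53} = \frac{1}{\frac{1}{2} \left(-70\right) \left(- \frac{1}{73}\right) - 53} = \frac{1}{\frac{35}{73} - 53} = \frac{1}{- \frac{3834}{73}} = - \frac{73}{3834}$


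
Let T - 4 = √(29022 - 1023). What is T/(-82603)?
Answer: -4/82603 - 3*√3111/82603 ≈ -0.0020741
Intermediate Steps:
T = 4 + 3*√3111 (T = 4 + √(29022 - 1023) = 4 + √27999 = 4 + 3*√3111 ≈ 171.33)
T/(-82603) = (4 + 3*√3111)/(-82603) = (4 + 3*√3111)*(-1/82603) = -4/82603 - 3*√3111/82603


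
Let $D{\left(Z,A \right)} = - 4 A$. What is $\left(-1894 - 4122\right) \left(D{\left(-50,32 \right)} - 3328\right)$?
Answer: $20791296$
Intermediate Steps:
$\left(-1894 - 4122\right) \left(D{\left(-50,32 \right)} - 3328\right) = \left(-1894 - 4122\right) \left(\left(-4\right) 32 - 3328\right) = - 6016 \left(-128 - 3328\right) = \left(-6016\right) \left(-3456\right) = 20791296$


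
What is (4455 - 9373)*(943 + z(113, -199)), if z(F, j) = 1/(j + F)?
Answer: -199417523/43 ≈ -4.6376e+6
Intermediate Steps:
z(F, j) = 1/(F + j)
(4455 - 9373)*(943 + z(113, -199)) = (4455 - 9373)*(943 + 1/(113 - 199)) = -4918*(943 + 1/(-86)) = -4918*(943 - 1/86) = -4918*81097/86 = -199417523/43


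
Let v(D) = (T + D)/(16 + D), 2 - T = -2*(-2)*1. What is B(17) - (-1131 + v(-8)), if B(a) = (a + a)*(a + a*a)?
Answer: 46145/4 ≈ 11536.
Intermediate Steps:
T = -2 (T = 2 - (-2*(-2)) = 2 - 4 = -2)
B(a) = 2*a*(a + a²) (B(a) = (2*a)*(a + a²) = 2*a*(a + a²))
v(D) = (-2 + D)/(16 + D)
B(17) - (-1131 + v(-8)) = 2*17²*(1 + 17) - (-1131 + (-2 - 8)/(16 - 8)) = 2*289*18 - (-1131 - 10/8) = 10404 - (-1131 + (⅛)*(-10)) = 10404 - (-1131 - 5/4) = 10404 - 1*(-4529/4) = 10404 + 4529/4 = 46145/4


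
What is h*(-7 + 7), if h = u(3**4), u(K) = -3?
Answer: 0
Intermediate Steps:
h = -3
h*(-7 + 7) = -3*(-7 + 7) = -3*0 = 0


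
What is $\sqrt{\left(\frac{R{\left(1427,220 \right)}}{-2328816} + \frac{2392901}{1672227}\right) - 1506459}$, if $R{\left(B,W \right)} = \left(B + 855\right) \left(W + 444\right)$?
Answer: $\frac{i \sqrt{26736271733379105914149}}{133220751} \approx 1227.4 i$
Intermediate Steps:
$R{\left(B,W \right)} = \left(444 + W\right) \left(855 + B\right)$ ($R{\left(B,W \right)} = \left(855 + B\right) \left(444 + W\right) = \left(444 + W\right) \left(855 + B\right)$)
$\sqrt{\left(\frac{R{\left(1427,220 \right)}}{-2328816} + \frac{2392901}{1672227}\right) - 1506459} = \sqrt{\left(\frac{379620 + 444 \cdot 1427 + 855 \cdot 220 + 1427 \cdot 220}{-2328816} + \frac{2392901}{1672227}\right) - 1506459} = \sqrt{\left(\left(379620 + 633588 + 188100 + 313940\right) \left(- \frac{1}{2328816}\right) + 2392901 \cdot \frac{1}{1672227}\right) - 1506459} = \sqrt{\left(1515248 \left(- \frac{1}{2328816}\right) + \frac{2392901}{1672227}\right) - 1506459} = \sqrt{\left(- \frac{13529}{20793} + \frac{2392901}{1672227}\right) - 1506459} = \sqrt{\frac{311862430}{399662253} - 1506459} = \sqrt{- \frac{602074486129697}{399662253}} = \frac{i \sqrt{26736271733379105914149}}{133220751}$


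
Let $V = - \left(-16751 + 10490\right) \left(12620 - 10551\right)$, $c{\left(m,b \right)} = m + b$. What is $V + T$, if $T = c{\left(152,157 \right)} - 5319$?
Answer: $12948999$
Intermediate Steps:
$c{\left(m,b \right)} = b + m$
$T = -5010$ ($T = \left(157 + 152\right) - 5319 = 309 - 5319 = -5010$)
$V = 12954009$ ($V = - \left(-6261\right) 2069 = \left(-1\right) \left(-12954009\right) = 12954009$)
$V + T = 12954009 - 5010 = 12948999$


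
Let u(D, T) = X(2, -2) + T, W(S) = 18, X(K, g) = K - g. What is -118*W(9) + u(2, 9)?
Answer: -2111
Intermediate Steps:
u(D, T) = 4 + T (u(D, T) = (2 - 1*(-2)) + T = (2 + 2) + T = 4 + T)
-118*W(9) + u(2, 9) = -118*18 + (4 + 9) = -2124 + 13 = -2111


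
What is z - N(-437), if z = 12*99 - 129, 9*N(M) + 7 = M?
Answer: 3325/3 ≈ 1108.3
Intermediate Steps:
N(M) = -7/9 + M/9
z = 1059 (z = 1188 - 129 = 1059)
z - N(-437) = 1059 - (-7/9 + (⅑)*(-437)) = 1059 - (-7/9 - 437/9) = 1059 - 1*(-148/3) = 1059 + 148/3 = 3325/3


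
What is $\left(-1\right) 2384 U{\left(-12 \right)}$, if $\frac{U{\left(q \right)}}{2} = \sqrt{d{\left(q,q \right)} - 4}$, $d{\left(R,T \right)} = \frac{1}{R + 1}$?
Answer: $- \frac{14304 i \sqrt{55}}{11} \approx - 9643.8 i$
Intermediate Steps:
$d{\left(R,T \right)} = \frac{1}{1 + R}$
$U{\left(q \right)} = 2 \sqrt{-4 + \frac{1}{1 + q}}$ ($U{\left(q \right)} = 2 \sqrt{\frac{1}{1 + q} - 4} = 2 \sqrt{-4 + \frac{1}{1 + q}}$)
$\left(-1\right) 2384 U{\left(-12 \right)} = \left(-1\right) 2384 \cdot 2 \sqrt{\frac{-3 - -48}{1 - 12}} = - 2384 \cdot 2 \sqrt{\frac{-3 + 48}{-11}} = - 2384 \cdot 2 \sqrt{\left(- \frac{1}{11}\right) 45} = - 2384 \cdot 2 \sqrt{- \frac{45}{11}} = - 2384 \cdot 2 \frac{3 i \sqrt{55}}{11} = - 2384 \frac{6 i \sqrt{55}}{11} = - \frac{14304 i \sqrt{55}}{11}$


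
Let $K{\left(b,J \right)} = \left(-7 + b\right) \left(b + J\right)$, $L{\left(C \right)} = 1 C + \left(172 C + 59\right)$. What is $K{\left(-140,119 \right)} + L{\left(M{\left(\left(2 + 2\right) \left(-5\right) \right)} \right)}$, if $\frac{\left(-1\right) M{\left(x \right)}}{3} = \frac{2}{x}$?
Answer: $\frac{31979}{10} \approx 3197.9$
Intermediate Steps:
$M{\left(x \right)} = - \frac{6}{x}$ ($M{\left(x \right)} = - 3 \frac{2}{x} = - \frac{6}{x}$)
$L{\left(C \right)} = 59 + 173 C$ ($L{\left(C \right)} = C + \left(59 + 172 C\right) = 59 + 173 C$)
$K{\left(b,J \right)} = \left(-7 + b\right) \left(J + b\right)$
$K{\left(-140,119 \right)} + L{\left(M{\left(\left(2 + 2\right) \left(-5\right) \right)} \right)} = \left(\left(-140\right)^{2} - 833 - -980 + 119 \left(-140\right)\right) + \left(59 + 173 \left(- \frac{6}{\left(2 + 2\right) \left(-5\right)}\right)\right) = \left(19600 - 833 + 980 - 16660\right) + \left(59 + 173 \left(- \frac{6}{4 \left(-5\right)}\right)\right) = 3087 + \left(59 + 173 \left(- \frac{6}{-20}\right)\right) = 3087 + \left(59 + 173 \left(\left(-6\right) \left(- \frac{1}{20}\right)\right)\right) = 3087 + \left(59 + 173 \cdot \frac{3}{10}\right) = 3087 + \left(59 + \frac{519}{10}\right) = 3087 + \frac{1109}{10} = \frac{31979}{10}$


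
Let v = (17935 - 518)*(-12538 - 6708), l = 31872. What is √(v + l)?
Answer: I*√335175710 ≈ 18308.0*I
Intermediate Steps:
v = -335207582 (v = 17417*(-19246) = -335207582)
√(v + l) = √(-335207582 + 31872) = √(-335175710) = I*√335175710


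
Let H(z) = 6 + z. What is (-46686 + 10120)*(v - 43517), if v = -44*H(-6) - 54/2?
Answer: 1592229904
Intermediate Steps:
v = -27 (v = -44*(6 - 6) - 54/2 = -44*0 - 54*½ = 0 - 27 = -27)
(-46686 + 10120)*(v - 43517) = (-46686 + 10120)*(-27 - 43517) = -36566*(-43544) = 1592229904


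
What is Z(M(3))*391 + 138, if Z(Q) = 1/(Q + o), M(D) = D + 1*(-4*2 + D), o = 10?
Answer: 1495/8 ≈ 186.88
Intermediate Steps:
M(D) = -8 + 2*D (M(D) = D + 1*(-8 + D) = D + (-8 + D) = -8 + 2*D)
Z(Q) = 1/(10 + Q) (Z(Q) = 1/(Q + 10) = 1/(10 + Q))
Z(M(3))*391 + 138 = 391/(10 + (-8 + 2*3)) + 138 = 391/(10 + (-8 + 6)) + 138 = 391/(10 - 2) + 138 = 391/8 + 138 = 1495/8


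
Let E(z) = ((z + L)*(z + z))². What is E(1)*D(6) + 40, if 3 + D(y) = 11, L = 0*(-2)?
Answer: 72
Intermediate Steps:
L = 0
D(y) = 8 (D(y) = -3 + 11 = 8)
E(z) = 4*z⁴ (E(z) = ((z + 0)*(z + z))² = (z*(2*z))² = (2*z²)² = 4*z⁴)
E(1)*D(6) + 40 = (4*1⁴)*8 + 40 = (4*1)*8 + 40 = 4*8 + 40 = 32 + 40 = 72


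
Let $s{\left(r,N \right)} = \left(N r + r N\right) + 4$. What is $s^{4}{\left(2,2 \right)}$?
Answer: $20736$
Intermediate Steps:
$s{\left(r,N \right)} = 4 + 2 N r$ ($s{\left(r,N \right)} = \left(N r + N r\right) + 4 = 2 N r + 4 = 4 + 2 N r$)
$s^{4}{\left(2,2 \right)} = \left(4 + 2 \cdot 2 \cdot 2\right)^{4} = \left(4 + 8\right)^{4} = 12^{4} = 20736$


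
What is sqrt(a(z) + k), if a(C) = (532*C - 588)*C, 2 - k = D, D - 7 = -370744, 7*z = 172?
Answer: sqrt(33196947)/7 ≈ 823.10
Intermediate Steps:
z = 172/7 (z = (1/7)*172 = 172/7 ≈ 24.571)
D = -370737 (D = 7 - 370744 = -370737)
k = 370739 (k = 2 - 1*(-370737) = 2 + 370737 = 370739)
a(C) = C*(-588 + 532*C) (a(C) = (-588 + 532*C)*C = C*(-588 + 532*C))
sqrt(a(z) + k) = sqrt(28*(172/7)*(-21 + 19*(172/7)) + 370739) = sqrt(28*(172/7)*(-21 + 3268/7) + 370739) = sqrt(28*(172/7)*(3121/7) + 370739) = sqrt(2147248/7 + 370739) = sqrt(4742421/7) = sqrt(33196947)/7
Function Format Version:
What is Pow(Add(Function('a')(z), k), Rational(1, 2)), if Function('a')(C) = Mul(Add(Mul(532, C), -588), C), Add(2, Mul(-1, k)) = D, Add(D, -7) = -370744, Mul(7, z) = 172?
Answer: Mul(Rational(1, 7), Pow(33196947, Rational(1, 2))) ≈ 823.10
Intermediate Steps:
z = Rational(172, 7) (z = Mul(Rational(1, 7), 172) = Rational(172, 7) ≈ 24.571)
D = -370737 (D = Add(7, -370744) = -370737)
k = 370739 (k = Add(2, Mul(-1, -370737)) = Add(2, 370737) = 370739)
Function('a')(C) = Mul(C, Add(-588, Mul(532, C))) (Function('a')(C) = Mul(Add(-588, Mul(532, C)), C) = Mul(C, Add(-588, Mul(532, C))))
Pow(Add(Function('a')(z), k), Rational(1, 2)) = Pow(Add(Mul(28, Rational(172, 7), Add(-21, Mul(19, Rational(172, 7)))), 370739), Rational(1, 2)) = Pow(Add(Mul(28, Rational(172, 7), Add(-21, Rational(3268, 7))), 370739), Rational(1, 2)) = Pow(Add(Mul(28, Rational(172, 7), Rational(3121, 7)), 370739), Rational(1, 2)) = Pow(Add(Rational(2147248, 7), 370739), Rational(1, 2)) = Pow(Rational(4742421, 7), Rational(1, 2)) = Mul(Rational(1, 7), Pow(33196947, Rational(1, 2)))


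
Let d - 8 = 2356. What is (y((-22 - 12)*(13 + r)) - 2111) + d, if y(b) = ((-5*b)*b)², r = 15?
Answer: 20534673510653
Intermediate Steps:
d = 2364 (d = 8 + 2356 = 2364)
y(b) = 25*b⁴ (y(b) = (-5*b²)² = 25*b⁴)
(y((-22 - 12)*(13 + r)) - 2111) + d = (25*((-22 - 12)*(13 + 15))⁴ - 2111) + 2364 = (25*(-34*28)⁴ - 2111) + 2364 = (25*(-952)⁴ - 2111) + 2364 = (25*821386940416 - 2111) + 2364 = (20534673510400 - 2111) + 2364 = 20534673508289 + 2364 = 20534673510653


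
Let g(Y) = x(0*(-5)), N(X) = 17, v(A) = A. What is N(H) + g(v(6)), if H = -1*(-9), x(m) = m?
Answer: 17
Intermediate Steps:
H = 9
g(Y) = 0 (g(Y) = 0*(-5) = 0)
N(H) + g(v(6)) = 17 + 0 = 17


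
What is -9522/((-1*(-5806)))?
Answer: -4761/2903 ≈ -1.6400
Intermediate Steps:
-9522/((-1*(-5806))) = -9522/5806 = -9522*1/5806 = -4761/2903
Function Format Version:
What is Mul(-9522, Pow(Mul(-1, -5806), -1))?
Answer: Rational(-4761, 2903) ≈ -1.6400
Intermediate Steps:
Mul(-9522, Pow(Mul(-1, -5806), -1)) = Mul(-9522, Pow(5806, -1)) = Mul(-9522, Rational(1, 5806)) = Rational(-4761, 2903)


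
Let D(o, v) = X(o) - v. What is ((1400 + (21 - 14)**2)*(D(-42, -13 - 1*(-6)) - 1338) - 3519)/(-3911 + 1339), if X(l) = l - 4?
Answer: 499698/643 ≈ 777.13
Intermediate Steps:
X(l) = -4 + l
D(o, v) = -4 + o - v (D(o, v) = (-4 + o) - v = -4 + o - v)
((1400 + (21 - 14)**2)*(D(-42, -13 - 1*(-6)) - 1338) - 3519)/(-3911 + 1339) = ((1400 + (21 - 14)**2)*((-4 - 42 - (-13 - 1*(-6))) - 1338) - 3519)/(-3911 + 1339) = ((1400 + 7**2)*((-4 - 42 - (-13 + 6)) - 1338) - 3519)/(-2572) = ((1400 + 49)*((-4 - 42 - 1*(-7)) - 1338) - 3519)*(-1/2572) = (1449*((-4 - 42 + 7) - 1338) - 3519)*(-1/2572) = (1449*(-39 - 1338) - 3519)*(-1/2572) = (1449*(-1377) - 3519)*(-1/2572) = (-1995273 - 3519)*(-1/2572) = -1998792*(-1/2572) = 499698/643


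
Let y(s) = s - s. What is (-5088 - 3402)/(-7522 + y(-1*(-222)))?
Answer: 4245/3761 ≈ 1.1287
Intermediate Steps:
y(s) = 0
(-5088 - 3402)/(-7522 + y(-1*(-222))) = (-5088 - 3402)/(-7522 + 0) = -8490/(-7522) = -8490*(-1/7522) = 4245/3761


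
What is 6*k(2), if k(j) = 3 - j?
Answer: 6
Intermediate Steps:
6*k(2) = 6*(3 - 1*2) = 6*(3 - 2) = 6*1 = 6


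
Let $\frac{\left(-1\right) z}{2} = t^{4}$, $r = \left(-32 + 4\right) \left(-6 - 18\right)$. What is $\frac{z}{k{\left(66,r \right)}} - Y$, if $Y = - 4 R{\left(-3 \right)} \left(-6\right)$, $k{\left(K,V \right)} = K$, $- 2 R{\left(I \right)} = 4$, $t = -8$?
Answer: $- \frac{2512}{33} \approx -76.121$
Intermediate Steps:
$R{\left(I \right)} = -2$ ($R{\left(I \right)} = \left(- \frac{1}{2}\right) 4 = -2$)
$r = 672$ ($r = \left(-28\right) \left(-24\right) = 672$)
$z = -8192$ ($z = - 2 \left(-8\right)^{4} = \left(-2\right) 4096 = -8192$)
$Y = -48$ ($Y = \left(-4\right) \left(-2\right) \left(-6\right) = 8 \left(-6\right) = -48$)
$\frac{z}{k{\left(66,r \right)}} - Y = - \frac{8192}{66} - -48 = \left(-8192\right) \frac{1}{66} + 48 = - \frac{4096}{33} + 48 = - \frac{2512}{33}$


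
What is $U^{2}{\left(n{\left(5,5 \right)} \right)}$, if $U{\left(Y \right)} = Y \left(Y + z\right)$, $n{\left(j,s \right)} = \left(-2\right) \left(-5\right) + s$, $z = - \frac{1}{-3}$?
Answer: $52900$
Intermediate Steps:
$z = \frac{1}{3}$ ($z = \left(-1\right) \left(- \frac{1}{3}\right) = \frac{1}{3} \approx 0.33333$)
$n{\left(j,s \right)} = 10 + s$
$U{\left(Y \right)} = Y \left(\frac{1}{3} + Y\right)$ ($U{\left(Y \right)} = Y \left(Y + \frac{1}{3}\right) = Y \left(\frac{1}{3} + Y\right)$)
$U^{2}{\left(n{\left(5,5 \right)} \right)} = \left(\left(10 + 5\right) \left(\frac{1}{3} + \left(10 + 5\right)\right)\right)^{2} = \left(15 \left(\frac{1}{3} + 15\right)\right)^{2} = \left(15 \cdot \frac{46}{3}\right)^{2} = 230^{2} = 52900$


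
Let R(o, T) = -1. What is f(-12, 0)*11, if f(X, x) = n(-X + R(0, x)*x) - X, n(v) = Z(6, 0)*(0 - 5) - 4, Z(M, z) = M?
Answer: -242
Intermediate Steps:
n(v) = -34 (n(v) = 6*(0 - 5) - 4 = 6*(-5) - 4 = -30 - 4 = -34)
f(X, x) = -34 - X
f(-12, 0)*11 = (-34 - 1*(-12))*11 = (-34 + 12)*11 = -22*11 = -242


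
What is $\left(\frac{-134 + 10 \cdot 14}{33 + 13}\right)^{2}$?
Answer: $\frac{9}{529} \approx 0.017013$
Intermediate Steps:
$\left(\frac{-134 + 10 \cdot 14}{33 + 13}\right)^{2} = \left(\frac{-134 + 140}{46}\right)^{2} = \left(6 \cdot \frac{1}{46}\right)^{2} = \left(\frac{3}{23}\right)^{2} = \frac{9}{529}$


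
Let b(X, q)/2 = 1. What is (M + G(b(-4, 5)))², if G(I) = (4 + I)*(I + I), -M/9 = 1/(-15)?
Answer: 15129/25 ≈ 605.16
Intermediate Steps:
b(X, q) = 2 (b(X, q) = 2*1 = 2)
M = ⅗ (M = -9/(-15) = -9*(-1/15) = ⅗ ≈ 0.60000)
G(I) = 2*I*(4 + I) (G(I) = (4 + I)*(2*I) = 2*I*(4 + I))
(M + G(b(-4, 5)))² = (⅗ + 2*2*(4 + 2))² = (⅗ + 2*2*6)² = (⅗ + 24)² = (123/5)² = 15129/25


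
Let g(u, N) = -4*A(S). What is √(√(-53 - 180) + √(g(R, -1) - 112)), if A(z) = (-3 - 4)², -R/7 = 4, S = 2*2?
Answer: √I*√(√233 + 2*√77) ≈ 4.0506 + 4.0506*I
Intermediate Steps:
S = 4
R = -28 (R = -7*4 = -28)
A(z) = 49 (A(z) = (-7)² = 49)
g(u, N) = -196 (g(u, N) = -4*49 = -196)
√(√(-53 - 180) + √(g(R, -1) - 112)) = √(√(-53 - 180) + √(-196 - 112)) = √(√(-233) + √(-308)) = √(I*√233 + 2*I*√77)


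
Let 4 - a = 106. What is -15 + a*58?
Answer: -5931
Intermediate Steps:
a = -102 (a = 4 - 1*106 = 4 - 106 = -102)
-15 + a*58 = -15 - 102*58 = -15 - 5916 = -5931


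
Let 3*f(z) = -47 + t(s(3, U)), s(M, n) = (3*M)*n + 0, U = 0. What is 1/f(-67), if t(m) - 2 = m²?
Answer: -1/15 ≈ -0.066667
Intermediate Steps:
s(M, n) = 3*M*n (s(M, n) = 3*M*n + 0 = 3*M*n)
t(m) = 2 + m²
f(z) = -15 (f(z) = (-47 + (2 + (3*3*0)²))/3 = (-47 + (2 + 0²))/3 = (-47 + (2 + 0))/3 = (-47 + 2)/3 = (⅓)*(-45) = -15)
1/f(-67) = 1/(-15) = -1/15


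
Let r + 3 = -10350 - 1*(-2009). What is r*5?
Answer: -41720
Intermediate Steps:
r = -8344 (r = -3 + (-10350 - 1*(-2009)) = -3 + (-10350 + 2009) = -3 - 8341 = -8344)
r*5 = -8344*5 = -41720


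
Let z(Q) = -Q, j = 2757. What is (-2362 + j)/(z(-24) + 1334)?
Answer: 395/1358 ≈ 0.29087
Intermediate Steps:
(-2362 + j)/(z(-24) + 1334) = (-2362 + 2757)/(-1*(-24) + 1334) = 395/(24 + 1334) = 395/1358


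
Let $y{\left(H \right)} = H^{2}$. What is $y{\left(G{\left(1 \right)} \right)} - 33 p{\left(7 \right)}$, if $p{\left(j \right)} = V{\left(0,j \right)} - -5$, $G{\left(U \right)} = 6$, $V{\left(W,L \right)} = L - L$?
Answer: $-129$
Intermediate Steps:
$V{\left(W,L \right)} = 0$
$p{\left(j \right)} = 5$ ($p{\left(j \right)} = 0 - -5 = 0 + 5 = 5$)
$y{\left(G{\left(1 \right)} \right)} - 33 p{\left(7 \right)} = 6^{2} - 165 = 36 - 165 = -129$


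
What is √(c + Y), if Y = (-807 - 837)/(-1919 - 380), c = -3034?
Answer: I*√132496918/209 ≈ 55.075*I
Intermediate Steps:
Y = 1644/2299 (Y = -1644/(-2299) = -1644*(-1/2299) = 1644/2299 ≈ 0.71509)
√(c + Y) = √(-3034 + 1644/2299) = √(-6973522/2299) = I*√132496918/209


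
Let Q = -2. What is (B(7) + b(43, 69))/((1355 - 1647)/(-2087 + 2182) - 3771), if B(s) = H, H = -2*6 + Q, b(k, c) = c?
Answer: -5225/358537 ≈ -0.014573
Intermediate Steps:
H = -14 (H = -2*6 - 2 = -12 - 2 = -14)
B(s) = -14
(B(7) + b(43, 69))/((1355 - 1647)/(-2087 + 2182) - 3771) = (-14 + 69)/((1355 - 1647)/(-2087 + 2182) - 3771) = 55/(-292/95 - 3771) = 55/(-358537/95) = 55*(-95/358537) = -5225/358537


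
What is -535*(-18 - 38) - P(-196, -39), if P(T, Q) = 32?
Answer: 29928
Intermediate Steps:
-535*(-18 - 38) - P(-196, -39) = -535*(-18 - 38) - 1*32 = -535*(-56) - 32 = 29960 - 32 = 29928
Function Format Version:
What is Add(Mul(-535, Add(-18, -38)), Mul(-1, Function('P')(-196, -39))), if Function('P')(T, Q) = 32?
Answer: 29928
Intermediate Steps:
Add(Mul(-535, Add(-18, -38)), Mul(-1, Function('P')(-196, -39))) = Add(Mul(-535, Add(-18, -38)), Mul(-1, 32)) = Add(Mul(-535, -56), -32) = Add(29960, -32) = 29928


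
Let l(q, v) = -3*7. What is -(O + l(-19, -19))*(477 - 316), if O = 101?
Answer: -12880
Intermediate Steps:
l(q, v) = -21
-(O + l(-19, -19))*(477 - 316) = -(101 - 21)*(477 - 316) = -80*161 = -1*12880 = -12880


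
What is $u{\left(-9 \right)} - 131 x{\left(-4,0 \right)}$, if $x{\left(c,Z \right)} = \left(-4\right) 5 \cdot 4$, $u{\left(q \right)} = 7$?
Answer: $10487$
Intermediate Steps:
$x{\left(c,Z \right)} = -80$ ($x{\left(c,Z \right)} = \left(-20\right) 4 = -80$)
$u{\left(-9 \right)} - 131 x{\left(-4,0 \right)} = 7 - -10480 = 7 + 10480 = 10487$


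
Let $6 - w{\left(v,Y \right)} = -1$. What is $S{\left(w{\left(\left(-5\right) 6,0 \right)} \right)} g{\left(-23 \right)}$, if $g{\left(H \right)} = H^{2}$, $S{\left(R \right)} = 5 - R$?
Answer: $-1058$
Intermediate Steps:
$w{\left(v,Y \right)} = 7$ ($w{\left(v,Y \right)} = 6 - -1 = 6 + 1 = 7$)
$S{\left(w{\left(\left(-5\right) 6,0 \right)} \right)} g{\left(-23 \right)} = \left(5 - 7\right) \left(-23\right)^{2} = \left(5 - 7\right) 529 = \left(-2\right) 529 = -1058$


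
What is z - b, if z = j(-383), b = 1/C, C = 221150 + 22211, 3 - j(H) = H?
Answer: 93937345/243361 ≈ 386.00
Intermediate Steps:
j(H) = 3 - H
C = 243361
b = 1/243361 ≈ 4.1091e-6
z = 386 (z = 3 - 1*(-383) = 3 + 383 = 386)
z - b = 386 - 1*1/243361 = 386 - 1/243361 = 93937345/243361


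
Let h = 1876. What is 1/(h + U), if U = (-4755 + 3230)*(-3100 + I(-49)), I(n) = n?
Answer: 1/4804101 ≈ 2.0816e-7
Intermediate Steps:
U = 4802225 (U = (-4755 + 3230)*(-3100 - 49) = -1525*(-3149) = 4802225)
1/(h + U) = 1/(1876 + 4802225) = 1/4804101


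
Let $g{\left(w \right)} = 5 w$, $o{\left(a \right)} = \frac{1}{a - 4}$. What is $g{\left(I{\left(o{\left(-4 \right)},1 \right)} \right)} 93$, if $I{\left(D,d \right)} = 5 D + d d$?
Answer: $\frac{1395}{8} \approx 174.38$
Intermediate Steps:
$o{\left(a \right)} = \frac{1}{-4 + a}$
$I{\left(D,d \right)} = d^{2} + 5 D$ ($I{\left(D,d \right)} = 5 D + d^{2} = d^{2} + 5 D$)
$g{\left(I{\left(o{\left(-4 \right)},1 \right)} \right)} 93 = 5 \left(1^{2} + \frac{5}{-4 - 4}\right) 93 = 5 \left(1 + \frac{5}{-8}\right) 93 = 5 \left(1 + 5 \left(- \frac{1}{8}\right)\right) 93 = 5 \left(1 - \frac{5}{8}\right) 93 = 5 \cdot \frac{3}{8} \cdot 93 = \frac{15}{8} \cdot 93 = \frac{1395}{8}$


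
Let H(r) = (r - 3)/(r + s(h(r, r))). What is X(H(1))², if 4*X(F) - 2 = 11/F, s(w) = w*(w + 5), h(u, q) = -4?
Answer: 1369/64 ≈ 21.391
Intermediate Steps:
s(w) = w*(5 + w)
H(r) = (-3 + r)/(-4 + r) (H(r) = (r - 3)/(r - 4*(5 - 4)) = (-3 + r)/(r - 4*1) = (-3 + r)/(r - 4) = (-3 + r)/(-4 + r))
X(F) = ½ + 11/(4*F) (X(F) = ½ + (11/F)/4 = ½ + 11/(4*F))
X(H(1))² = ((11 + 2*((-3 + 1)/(-4 + 1)))/(4*(((-3 + 1)/(-4 + 1)))))² = ((11 + 2*(-2/(-3)))/(4*((-2/(-3)))))² = ((11 + 2*(-⅓*(-2)))/(4*((-⅓*(-2)))))² = ((11 + 2*(⅔))/(4*(⅔)))² = ((¼)*(3/2)*(11 + 4/3))² = ((¼)*(3/2)*(37/3))² = (37/8)² = 1369/64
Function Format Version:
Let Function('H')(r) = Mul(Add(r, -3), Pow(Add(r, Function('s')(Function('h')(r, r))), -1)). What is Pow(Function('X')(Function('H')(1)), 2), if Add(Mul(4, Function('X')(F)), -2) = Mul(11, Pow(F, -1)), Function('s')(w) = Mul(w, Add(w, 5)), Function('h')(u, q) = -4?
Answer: Rational(1369, 64) ≈ 21.391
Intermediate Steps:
Function('s')(w) = Mul(w, Add(5, w))
Function('H')(r) = Mul(Pow(Add(-4, r), -1), Add(-3, r)) (Function('H')(r) = Mul(Add(r, -3), Pow(Add(r, Mul(-4, Add(5, -4))), -1)) = Mul(Add(-3, r), Pow(Add(r, Mul(-4, 1)), -1)) = Mul(Add(-3, r), Pow(Add(r, -4), -1)) = Mul(Add(-3, r), Pow(Add(-4, r), -1)) = Mul(Pow(Add(-4, r), -1), Add(-3, r)))
Function('X')(F) = Add(Rational(1, 2), Mul(Rational(11, 4), Pow(F, -1))) (Function('X')(F) = Add(Rational(1, 2), Mul(Rational(1, 4), Mul(11, Pow(F, -1)))) = Add(Rational(1, 2), Mul(Rational(11, 4), Pow(F, -1))))
Pow(Function('X')(Function('H')(1)), 2) = Pow(Mul(Rational(1, 4), Pow(Mul(Pow(Add(-4, 1), -1), Add(-3, 1)), -1), Add(11, Mul(2, Mul(Pow(Add(-4, 1), -1), Add(-3, 1))))), 2) = Pow(Mul(Rational(1, 4), Pow(Mul(Pow(-3, -1), -2), -1), Add(11, Mul(2, Mul(Pow(-3, -1), -2)))), 2) = Pow(Mul(Rational(1, 4), Pow(Mul(Rational(-1, 3), -2), -1), Add(11, Mul(2, Mul(Rational(-1, 3), -2)))), 2) = Pow(Mul(Rational(1, 4), Pow(Rational(2, 3), -1), Add(11, Mul(2, Rational(2, 3)))), 2) = Pow(Mul(Rational(1, 4), Rational(3, 2), Add(11, Rational(4, 3))), 2) = Pow(Mul(Rational(1, 4), Rational(3, 2), Rational(37, 3)), 2) = Pow(Rational(37, 8), 2) = Rational(1369, 64)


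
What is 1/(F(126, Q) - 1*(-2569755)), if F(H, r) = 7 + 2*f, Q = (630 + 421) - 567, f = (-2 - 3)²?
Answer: 1/2569812 ≈ 3.8913e-7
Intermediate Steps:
f = 25 (f = (-5)² = 25)
Q = 484 (Q = 1051 - 567 = 484)
F(H, r) = 57 (F(H, r) = 7 + 2*25 = 7 + 50 = 57)
1/(F(126, Q) - 1*(-2569755)) = 1/(57 - 1*(-2569755)) = 1/(57 + 2569755) = 1/2569812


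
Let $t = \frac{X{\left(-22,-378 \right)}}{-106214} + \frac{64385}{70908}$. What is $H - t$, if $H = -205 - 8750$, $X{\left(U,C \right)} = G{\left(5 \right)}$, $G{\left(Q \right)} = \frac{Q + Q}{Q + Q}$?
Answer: $- \frac{33725362660721}{3765711156} \approx -8955.9$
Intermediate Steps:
$G{\left(Q \right)} = 1$ ($G{\left(Q \right)} = \frac{2 Q}{2 Q} = 2 Q \frac{1}{2 Q} = 1$)
$X{\left(U,C \right)} = 1$
$H = -8955$ ($H = -205 - 8750 = -8955$)
$t = \frac{3419258741}{3765711156}$ ($t = 1 \frac{1}{-106214} + \frac{64385}{70908} = 1 \left(- \frac{1}{106214}\right) + 64385 \cdot \frac{1}{70908} = - \frac{1}{106214} + \frac{64385}{70908} = \frac{3419258741}{3765711156} \approx 0.908$)
$H - t = -8955 - \frac{3419258741}{3765711156} = - \frac{33725362660721}{3765711156}$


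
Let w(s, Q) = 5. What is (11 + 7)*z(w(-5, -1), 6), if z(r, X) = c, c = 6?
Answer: 108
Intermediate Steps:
z(r, X) = 6
(11 + 7)*z(w(-5, -1), 6) = (11 + 7)*6 = 18*6 = 108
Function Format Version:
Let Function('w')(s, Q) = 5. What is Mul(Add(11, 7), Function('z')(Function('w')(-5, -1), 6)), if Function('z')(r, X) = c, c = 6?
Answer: 108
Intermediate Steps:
Function('z')(r, X) = 6
Mul(Add(11, 7), Function('z')(Function('w')(-5, -1), 6)) = Mul(Add(11, 7), 6) = Mul(18, 6) = 108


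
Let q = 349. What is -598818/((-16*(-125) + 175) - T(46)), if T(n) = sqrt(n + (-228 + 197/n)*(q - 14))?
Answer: -5446521900/20095829 - 54438*I*sqrt(158486974)/20095829 ≈ -271.03 - 34.103*I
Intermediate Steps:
T(n) = sqrt(-76380 + n + 65995/n) (T(n) = sqrt(n + (-228 + 197/n)*(349 - 14)) = sqrt(n + (-228 + 197/n)*335) = sqrt(n + (-76380 + 65995/n)) = sqrt(-76380 + n + 65995/n))
-598818/((-16*(-125) + 175) - T(46)) = -598818/((-16*(-125) + 175) - sqrt(-76380 + 46 + 65995/46)) = -598818/((2000 + 175) - sqrt(-76380 + 46 + 65995*(1/46))) = -598818/(2175 - sqrt(-76380 + 46 + 65995/46)) = -598818/(2175 - sqrt(-3445369/46)) = -598818/(2175 - I*sqrt(158486974)/46)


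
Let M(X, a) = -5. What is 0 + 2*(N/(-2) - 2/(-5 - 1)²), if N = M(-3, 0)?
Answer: 44/9 ≈ 4.8889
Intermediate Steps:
N = -5
0 + 2*(N/(-2) - 2/(-5 - 1)²) = 0 + 2*(-5/(-2) - 2/(-5 - 1)²) = 0 + 2*(-5*(-½) - 2/((-6)²)) = 0 + 2*(5/2 - 2/36) = 0 + 2*(5/2 - 2*1/36) = 0 + 2*(5/2 - 1/18) = 0 + 2*(22/9) = 0 + 44/9 = 44/9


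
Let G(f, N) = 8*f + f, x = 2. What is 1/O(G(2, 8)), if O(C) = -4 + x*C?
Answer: 1/32 ≈ 0.031250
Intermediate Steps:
G(f, N) = 9*f
O(C) = -4 + 2*C
1/O(G(2, 8)) = 1/(-4 + 2*(9*2)) = 1/(-4 + 2*18) = 1/(-4 + 36) = 1/32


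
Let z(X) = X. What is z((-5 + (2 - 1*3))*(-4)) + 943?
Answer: 967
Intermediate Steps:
z((-5 + (2 - 1*3))*(-4)) + 943 = (-5 + (2 - 1*3))*(-4) + 943 = (-5 + (2 - 3))*(-4) + 943 = (-5 - 1)*(-4) + 943 = -6*(-4) + 943 = 24 + 943 = 967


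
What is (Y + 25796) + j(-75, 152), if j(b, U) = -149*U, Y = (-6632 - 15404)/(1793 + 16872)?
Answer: 58735384/18665 ≈ 3146.8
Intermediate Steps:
Y = -22036/18665 ≈ -1.1806
(Y + 25796) + j(-75, 152) = (-22036/18665 + 25796) - 149*152 = 481460304/18665 - 22648 = 58735384/18665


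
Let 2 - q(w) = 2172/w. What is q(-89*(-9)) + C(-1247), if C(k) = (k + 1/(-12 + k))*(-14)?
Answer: 5868323602/336153 ≈ 17457.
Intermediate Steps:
C(k) = -14*k - 14/(-12 + k)
q(w) = 2 - 2172/w
q(-89*(-9)) + C(-1247) = (2 - 2172/((-89*(-9)))) + 14*(-1 - 1*(-1247)² + 12*(-1247))/(-12 - 1247) = (2 - 2172/801) + 14*(-1 - 1*1555009 - 14964)/(-1259) = (2 - 2172*1/801) + 14*(-1/1259)*(-1 - 1555009 - 14964) = (2 - 724/267) + 14*(-1/1259)*(-1569974) = -190/267 + 21979636/1259 = 5868323602/336153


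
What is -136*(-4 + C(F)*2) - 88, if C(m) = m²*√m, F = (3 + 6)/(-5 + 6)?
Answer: -65640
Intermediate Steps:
F = 9 (F = 9/1 = 9*1 = 9)
C(m) = m^(5/2)
-136*(-4 + C(F)*2) - 88 = -136*(-4 + 9^(5/2)*2) - 88 = -136*(-4 + 243*2) - 88 = -136*(-4 + 486) - 88 = -136*482 - 88 = -65552 - 88 = -65640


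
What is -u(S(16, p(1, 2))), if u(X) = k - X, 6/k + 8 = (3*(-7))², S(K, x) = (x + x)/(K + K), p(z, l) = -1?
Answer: -529/6928 ≈ -0.076357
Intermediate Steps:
S(K, x) = x/K (S(K, x) = (2*x)/((2*K)) = (2*x)*(1/(2*K)) = x/K)
k = 6/433 (k = 6/(-8 + (3*(-7))²) = 6/(-8 + (-21)²) = 6/(-8 + 441) = 6/433 ≈ 0.013857)
u(X) = 6/433 - X
-u(S(16, p(1, 2))) = -(6/433 - (-1)/16) = -(6/433 - 1*(-1/16)) = -(6/433 + 1/16) = -1*529/6928 = -529/6928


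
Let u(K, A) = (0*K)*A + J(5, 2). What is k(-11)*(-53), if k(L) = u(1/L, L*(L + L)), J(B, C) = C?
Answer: -106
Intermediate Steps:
u(K, A) = 2 (u(K, A) = (0*K)*A + 2 = 0*A + 2 = 0 + 2 = 2)
k(L) = 2
k(-11)*(-53) = 2*(-53) = -106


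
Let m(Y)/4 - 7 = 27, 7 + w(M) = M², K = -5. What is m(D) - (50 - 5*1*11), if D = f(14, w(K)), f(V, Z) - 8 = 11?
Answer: 141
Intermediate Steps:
w(M) = -7 + M²
f(V, Z) = 19 (f(V, Z) = 8 + 11 = 19)
D = 19
m(Y) = 136 (m(Y) = 28 + 4*27 = 28 + 108 = 136)
m(D) - (50 - 5*1*11) = 136 - (50 - 5*1*11) = 136 - (50 - 5*11) = 136 - (50 - 55) = 136 - 1*(-5) = 136 + 5 = 141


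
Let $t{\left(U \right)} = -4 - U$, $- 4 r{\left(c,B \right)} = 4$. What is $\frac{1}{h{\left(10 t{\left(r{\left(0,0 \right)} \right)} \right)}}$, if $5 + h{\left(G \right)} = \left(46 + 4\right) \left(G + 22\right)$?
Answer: $- \frac{1}{405} \approx -0.0024691$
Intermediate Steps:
$r{\left(c,B \right)} = -1$ ($r{\left(c,B \right)} = \left(- \frac{1}{4}\right) 4 = -1$)
$h{\left(G \right)} = 1095 + 50 G$ ($h{\left(G \right)} = -5 + \left(46 + 4\right) \left(G + 22\right) = -5 + 50 \left(22 + G\right) = -5 + \left(1100 + 50 G\right) = 1095 + 50 G$)
$\frac{1}{h{\left(10 t{\left(r{\left(0,0 \right)} \right)} \right)}} = \frac{1}{1095 + 50 \cdot 10 \left(-4 - -1\right)} = \frac{1}{1095 + 50 \cdot 10 \left(-4 + 1\right)} = \frac{1}{1095 + 50 \cdot 10 \left(-3\right)} = \frac{1}{1095 + 50 \left(-30\right)} = \frac{1}{1095 - 1500} = \frac{1}{-405} = - \frac{1}{405}$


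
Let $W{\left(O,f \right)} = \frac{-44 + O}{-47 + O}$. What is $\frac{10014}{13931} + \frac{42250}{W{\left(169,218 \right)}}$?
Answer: $\frac{574468730}{13931} \approx 41237.0$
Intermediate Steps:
$W{\left(O,f \right)} = \frac{-44 + O}{-47 + O}$
$\frac{10014}{13931} + \frac{42250}{W{\left(169,218 \right)}} = \frac{10014}{13931} + \frac{42250}{\frac{1}{-47 + 169} \left(-44 + 169\right)} = 10014 \cdot \frac{1}{13931} + \frac{42250}{\frac{1}{122} \cdot 125} = \frac{10014}{13931} + \frac{42250}{\frac{1}{122} \cdot 125} = \frac{10014}{13931} + \frac{42250}{\frac{125}{122}} = \frac{10014}{13931} + 42250 \cdot \frac{122}{125} = \frac{10014}{13931} + 41236 = \frac{574468730}{13931}$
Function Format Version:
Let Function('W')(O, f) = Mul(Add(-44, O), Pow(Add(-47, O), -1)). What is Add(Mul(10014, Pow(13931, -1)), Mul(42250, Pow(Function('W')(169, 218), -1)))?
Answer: Rational(574468730, 13931) ≈ 41237.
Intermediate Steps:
Function('W')(O, f) = Mul(Pow(Add(-47, O), -1), Add(-44, O))
Add(Mul(10014, Pow(13931, -1)), Mul(42250, Pow(Function('W')(169, 218), -1))) = Add(Mul(10014, Pow(13931, -1)), Mul(42250, Pow(Mul(Pow(Add(-47, 169), -1), Add(-44, 169)), -1))) = Add(Mul(10014, Rational(1, 13931)), Mul(42250, Pow(Mul(Pow(122, -1), 125), -1))) = Add(Rational(10014, 13931), Mul(42250, Pow(Mul(Rational(1, 122), 125), -1))) = Add(Rational(10014, 13931), Mul(42250, Pow(Rational(125, 122), -1))) = Add(Rational(10014, 13931), Mul(42250, Rational(122, 125))) = Add(Rational(10014, 13931), 41236) = Rational(574468730, 13931)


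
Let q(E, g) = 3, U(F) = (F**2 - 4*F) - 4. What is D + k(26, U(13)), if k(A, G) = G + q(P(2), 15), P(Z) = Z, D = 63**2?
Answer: 4085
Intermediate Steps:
D = 3969
U(F) = -4 + F**2 - 4*F
k(A, G) = 3 + G (k(A, G) = G + 3 = 3 + G)
D + k(26, U(13)) = 3969 + (3 + (-4 + 13**2 - 4*13)) = 3969 + (3 + (-4 + 169 - 52)) = 3969 + (3 + 113) = 3969 + 116 = 4085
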